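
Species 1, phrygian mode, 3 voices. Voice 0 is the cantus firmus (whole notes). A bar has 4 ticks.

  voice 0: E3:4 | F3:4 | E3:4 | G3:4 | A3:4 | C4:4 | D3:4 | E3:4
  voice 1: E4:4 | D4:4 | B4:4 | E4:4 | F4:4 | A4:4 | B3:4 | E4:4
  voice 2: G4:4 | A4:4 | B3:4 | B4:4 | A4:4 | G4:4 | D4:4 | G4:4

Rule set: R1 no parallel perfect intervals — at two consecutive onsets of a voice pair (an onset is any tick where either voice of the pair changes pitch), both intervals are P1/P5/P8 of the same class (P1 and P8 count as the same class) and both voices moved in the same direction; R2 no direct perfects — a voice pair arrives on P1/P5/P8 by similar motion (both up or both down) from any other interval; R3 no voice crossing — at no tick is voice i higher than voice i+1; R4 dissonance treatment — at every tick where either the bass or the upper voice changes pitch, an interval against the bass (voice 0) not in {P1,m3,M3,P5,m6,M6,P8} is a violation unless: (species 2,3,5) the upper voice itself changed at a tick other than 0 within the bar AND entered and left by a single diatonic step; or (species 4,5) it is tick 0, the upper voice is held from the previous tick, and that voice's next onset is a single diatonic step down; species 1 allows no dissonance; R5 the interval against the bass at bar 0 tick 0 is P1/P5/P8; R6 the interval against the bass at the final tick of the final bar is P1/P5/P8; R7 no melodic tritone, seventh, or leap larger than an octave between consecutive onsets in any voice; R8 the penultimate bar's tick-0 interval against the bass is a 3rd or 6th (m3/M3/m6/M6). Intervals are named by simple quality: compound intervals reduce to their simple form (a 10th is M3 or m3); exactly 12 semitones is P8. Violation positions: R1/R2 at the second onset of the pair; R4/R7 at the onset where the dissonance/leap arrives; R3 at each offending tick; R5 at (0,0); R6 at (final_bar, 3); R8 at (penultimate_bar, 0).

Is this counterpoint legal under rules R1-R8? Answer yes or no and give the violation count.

bar 0: v0=E3 v1=E4 v2=G4 (m3)
bar 1: v0=F3 v1=D4 v2=A4 (M3)
bar 2: v0=E3 v1=B4 v2=B3 (P5)
bar 3: v0=G3 v1=E4 v2=B4 (M3)
bar 4: v0=A3 v1=F4 v2=A4 (P8)
bar 5: v0=C4 v1=A4 v2=G4 (P5)
bar 6: v0=D3 v1=B3 v2=D4 (P8)
bar 7: v0=E3 v1=E4 v2=G4 (m3)
  R5 @ bar0.0: opens on m3
  R2 @ bar2.0: F3/A4 M3 -> E3/B3 P5 similar
  R3 @ bar2.0: B4 above B3
  R7 @ bar2.0: A4->B3 leap 10st
  R3 @ bar2.1: B4 above B3
  R3 @ bar2.2: B4 above B3
  R3 @ bar2.3: B4 above B3
  R3 @ bar5.0: A4 above G4
  R3 @ bar5.1: A4 above G4
  R3 @ bar5.2: A4 above G4
  R3 @ bar5.3: A4 above G4
  R2 @ bar6.0: C4/G4 P5 -> D3/D4 P8 similar
  R7 @ bar6.0: C4->D3 leap 10st
  R7 @ bar6.0: A4->B3 leap 10st
  R8 @ bar6.0: penult P8 not 3rd/6th
  R2 @ bar7.0: D3/B3 M6 -> E3/E4 P8 similar
  R6 @ bar7.3: closes on m3

No (17 violations)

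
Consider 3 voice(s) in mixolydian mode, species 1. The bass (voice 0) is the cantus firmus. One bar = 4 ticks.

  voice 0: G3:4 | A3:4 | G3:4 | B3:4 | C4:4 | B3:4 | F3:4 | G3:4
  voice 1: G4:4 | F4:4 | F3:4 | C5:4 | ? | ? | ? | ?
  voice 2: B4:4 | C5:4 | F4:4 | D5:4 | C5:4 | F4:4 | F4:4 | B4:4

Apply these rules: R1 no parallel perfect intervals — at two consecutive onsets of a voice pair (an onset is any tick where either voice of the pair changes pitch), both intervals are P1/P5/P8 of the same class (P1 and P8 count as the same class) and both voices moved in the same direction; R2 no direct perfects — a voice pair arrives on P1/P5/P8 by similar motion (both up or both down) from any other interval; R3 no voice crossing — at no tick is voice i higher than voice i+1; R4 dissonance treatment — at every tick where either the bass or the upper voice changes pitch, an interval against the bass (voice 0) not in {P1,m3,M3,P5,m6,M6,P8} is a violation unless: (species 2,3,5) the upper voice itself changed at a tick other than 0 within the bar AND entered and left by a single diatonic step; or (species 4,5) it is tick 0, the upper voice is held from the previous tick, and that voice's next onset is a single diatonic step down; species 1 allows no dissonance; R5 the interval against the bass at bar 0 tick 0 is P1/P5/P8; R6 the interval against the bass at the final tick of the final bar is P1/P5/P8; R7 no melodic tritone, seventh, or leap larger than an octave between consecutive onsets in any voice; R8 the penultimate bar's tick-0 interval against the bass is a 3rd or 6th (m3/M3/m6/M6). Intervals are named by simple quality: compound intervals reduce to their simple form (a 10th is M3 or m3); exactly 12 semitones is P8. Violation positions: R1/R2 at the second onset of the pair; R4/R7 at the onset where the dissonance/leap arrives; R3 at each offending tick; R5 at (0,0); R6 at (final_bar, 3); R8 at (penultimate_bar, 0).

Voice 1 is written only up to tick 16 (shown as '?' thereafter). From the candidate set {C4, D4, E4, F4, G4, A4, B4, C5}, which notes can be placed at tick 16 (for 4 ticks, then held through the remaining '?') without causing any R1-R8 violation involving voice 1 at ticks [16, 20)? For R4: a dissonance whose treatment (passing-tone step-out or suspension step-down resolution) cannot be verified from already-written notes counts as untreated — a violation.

{A4, C5, E4, G4}

C4: violates R2
D4: violates R4,R7
E4: legal
F4: violates R2,R4
G4: legal
A4: legal
B4: violates R4
C5: legal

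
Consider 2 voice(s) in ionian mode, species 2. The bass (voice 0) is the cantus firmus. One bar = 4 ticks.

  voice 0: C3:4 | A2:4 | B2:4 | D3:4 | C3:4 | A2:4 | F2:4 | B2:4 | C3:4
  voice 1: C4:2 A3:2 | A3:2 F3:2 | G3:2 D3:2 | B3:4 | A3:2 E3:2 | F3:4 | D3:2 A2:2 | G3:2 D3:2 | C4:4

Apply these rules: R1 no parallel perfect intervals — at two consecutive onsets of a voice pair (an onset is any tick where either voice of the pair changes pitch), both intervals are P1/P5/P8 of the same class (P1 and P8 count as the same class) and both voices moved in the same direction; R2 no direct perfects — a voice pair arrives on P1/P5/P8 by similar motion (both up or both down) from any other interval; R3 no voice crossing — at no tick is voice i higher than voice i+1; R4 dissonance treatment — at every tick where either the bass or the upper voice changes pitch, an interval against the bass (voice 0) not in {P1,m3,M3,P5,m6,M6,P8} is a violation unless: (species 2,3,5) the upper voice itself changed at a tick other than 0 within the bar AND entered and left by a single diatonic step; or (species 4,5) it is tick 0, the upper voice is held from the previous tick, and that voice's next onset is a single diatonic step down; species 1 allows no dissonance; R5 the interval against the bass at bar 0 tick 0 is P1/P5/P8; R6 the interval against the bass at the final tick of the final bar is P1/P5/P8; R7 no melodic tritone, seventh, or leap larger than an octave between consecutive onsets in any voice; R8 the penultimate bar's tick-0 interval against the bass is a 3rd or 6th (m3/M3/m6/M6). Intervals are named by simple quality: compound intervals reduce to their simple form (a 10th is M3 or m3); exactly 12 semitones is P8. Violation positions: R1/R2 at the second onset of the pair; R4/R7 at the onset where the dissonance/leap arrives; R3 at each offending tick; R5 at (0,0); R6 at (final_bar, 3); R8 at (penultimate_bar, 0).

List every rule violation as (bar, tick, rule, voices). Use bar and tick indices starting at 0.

(7, 0, R7, (0,))
(7, 0, R7, (1,))
(8, 0, R2, (0, 1))
(8, 0, R7, (1,))

bar 0: v0=C3 v1=C4 downbeat P8
bar 1: v0=A2 v1=A3 downbeat P8
bar 2: v0=B2 v1=G3 downbeat m6
bar 3: v0=D3 v1=B3 downbeat M6
bar 4: v0=C3 v1=A3 downbeat M6
bar 5: v0=A2 v1=F3 downbeat m6
bar 6: v0=F2 v1=D3 downbeat M6
bar 7: v0=B2 v1=G3 downbeat m6
bar 8: v0=C3 v1=C4 downbeat P8
  -> R7 @ bar 7 tick 0 v(0,): F2->B2 leap 6st
  -> R7 @ bar 7 tick 0 v(1,): A2->G3 leap 10st
  -> R2 @ bar 8 tick 0 v(0, 1): B2/D3 m3 -> C3/C4 P8 similar
  -> R7 @ bar 8 tick 0 v(1,): D3->C4 leap 10st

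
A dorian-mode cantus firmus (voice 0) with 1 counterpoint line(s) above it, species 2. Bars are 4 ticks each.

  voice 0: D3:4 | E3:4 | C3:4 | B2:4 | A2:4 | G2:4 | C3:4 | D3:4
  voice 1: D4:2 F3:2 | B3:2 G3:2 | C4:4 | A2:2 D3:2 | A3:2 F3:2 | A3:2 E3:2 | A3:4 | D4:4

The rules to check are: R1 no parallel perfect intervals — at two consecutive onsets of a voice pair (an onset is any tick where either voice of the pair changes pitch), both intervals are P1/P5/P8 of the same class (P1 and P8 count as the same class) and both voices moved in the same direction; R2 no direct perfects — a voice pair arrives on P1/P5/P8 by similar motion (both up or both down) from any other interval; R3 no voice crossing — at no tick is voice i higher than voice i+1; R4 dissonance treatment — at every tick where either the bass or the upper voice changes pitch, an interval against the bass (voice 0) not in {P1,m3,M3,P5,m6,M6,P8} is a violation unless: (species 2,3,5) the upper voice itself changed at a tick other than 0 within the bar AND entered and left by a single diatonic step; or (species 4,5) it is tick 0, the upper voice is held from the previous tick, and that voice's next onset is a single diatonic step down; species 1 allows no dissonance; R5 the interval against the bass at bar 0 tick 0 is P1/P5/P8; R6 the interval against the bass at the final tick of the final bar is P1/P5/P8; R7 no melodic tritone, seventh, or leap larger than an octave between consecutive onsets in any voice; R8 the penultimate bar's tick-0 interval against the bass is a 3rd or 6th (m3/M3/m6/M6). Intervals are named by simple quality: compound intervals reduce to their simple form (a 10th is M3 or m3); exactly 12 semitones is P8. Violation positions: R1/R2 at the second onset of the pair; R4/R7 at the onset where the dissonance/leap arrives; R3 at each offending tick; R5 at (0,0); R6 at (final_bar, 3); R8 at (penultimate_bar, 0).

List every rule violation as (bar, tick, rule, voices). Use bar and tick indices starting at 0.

(1, 0, R2, (0, 1))
(1, 0, R7, (1,))
(3, 0, R3, (0, 1))
(3, 0, R4, (0, 1))
(3, 0, R7, (1,))
(3, 1, R3, (0, 1))
(5, 0, R4, (0, 1))
(7, 0, R2, (0, 1))

bar 0: v0=D3 v1=D4 downbeat P8
bar 1: v0=E3 v1=B3 downbeat P5
bar 2: v0=C3 v1=C4 downbeat P8
bar 3: v0=B2 v1=A2 downbeat M2
bar 4: v0=A2 v1=A3 downbeat P8
bar 5: v0=G2 v1=A3 downbeat M2
bar 6: v0=C3 v1=A3 downbeat M6
bar 7: v0=D3 v1=D4 downbeat P8
  -> R2 @ bar 1 tick 0 v(0, 1): D3/F3 m3 -> E3/B3 P5 similar
  -> R7 @ bar 1 tick 0 v(1,): F3->B3 leap 6st
  -> R3 @ bar 3 tick 0 v(0, 1): B2 above A2
  -> R4 @ bar 3 tick 0 v(0, 1): B2/A2 M2 untreated
  -> R7 @ bar 3 tick 0 v(1,): C4->A2 leap 15st
  -> R3 @ bar 3 tick 1 v(0, 1): B2 above A2
  -> R4 @ bar 5 tick 0 v(0, 1): G2/A3 M2 untreated
  -> R2 @ bar 7 tick 0 v(0, 1): C3/A3 M6 -> D3/D4 P8 similar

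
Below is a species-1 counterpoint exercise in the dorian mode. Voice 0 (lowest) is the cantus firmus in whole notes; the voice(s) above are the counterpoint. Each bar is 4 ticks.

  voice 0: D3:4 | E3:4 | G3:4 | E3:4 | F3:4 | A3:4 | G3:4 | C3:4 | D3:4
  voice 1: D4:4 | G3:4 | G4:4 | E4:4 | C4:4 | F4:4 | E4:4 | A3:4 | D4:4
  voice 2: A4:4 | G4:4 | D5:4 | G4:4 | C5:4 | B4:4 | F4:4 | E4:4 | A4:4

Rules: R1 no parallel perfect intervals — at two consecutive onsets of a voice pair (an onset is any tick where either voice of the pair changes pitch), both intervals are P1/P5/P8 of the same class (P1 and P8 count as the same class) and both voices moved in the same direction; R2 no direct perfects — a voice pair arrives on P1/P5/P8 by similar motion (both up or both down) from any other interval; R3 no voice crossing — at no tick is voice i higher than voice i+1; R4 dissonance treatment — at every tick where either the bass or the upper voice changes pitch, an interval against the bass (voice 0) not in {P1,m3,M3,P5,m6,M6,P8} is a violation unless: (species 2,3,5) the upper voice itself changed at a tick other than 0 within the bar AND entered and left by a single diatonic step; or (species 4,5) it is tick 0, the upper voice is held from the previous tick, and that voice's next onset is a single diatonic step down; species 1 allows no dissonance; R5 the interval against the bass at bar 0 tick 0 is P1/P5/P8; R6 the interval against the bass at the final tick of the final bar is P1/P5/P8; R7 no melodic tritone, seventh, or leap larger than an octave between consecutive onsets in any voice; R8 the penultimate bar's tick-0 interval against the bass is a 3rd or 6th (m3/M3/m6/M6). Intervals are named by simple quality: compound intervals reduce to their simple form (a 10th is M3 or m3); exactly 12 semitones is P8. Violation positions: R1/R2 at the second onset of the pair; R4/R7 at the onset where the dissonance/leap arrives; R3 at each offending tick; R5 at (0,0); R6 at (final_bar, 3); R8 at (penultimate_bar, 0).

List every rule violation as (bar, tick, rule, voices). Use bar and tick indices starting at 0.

(1, 0, R2, (1, 2))
(2, 0, R2, (0, 1))
(2, 0, R2, (0, 2))
(2, 0, R2, (1, 2))
(3, 0, R1, (0, 1))
(4, 0, R2, (0, 2))
(5, 0, R4, (0, 2))
(6, 0, R4, (0, 2))
(6, 0, R7, (2,))
(7, 0, R2, (1, 2))
(8, 0, R1, (1, 2))
(8, 0, R2, (0, 1))
(8, 0, R2, (0, 2))

bar 0: v0=D3 v1=D4 v2=A4 downbeat P5
bar 1: v0=E3 v1=G3 v2=G4 downbeat m3
bar 2: v0=G3 v1=G4 v2=D5 downbeat P5
bar 3: v0=E3 v1=E4 v2=G4 downbeat m3
bar 4: v0=F3 v1=C4 v2=C5 downbeat P5
bar 5: v0=A3 v1=F4 v2=B4 downbeat M2
bar 6: v0=G3 v1=E4 v2=F4 downbeat m7
bar 7: v0=C3 v1=A3 v2=E4 downbeat M3
bar 8: v0=D3 v1=D4 v2=A4 downbeat P5
  -> R2 @ bar 1 tick 0 v(1, 2): D4/A4 P5 -> G3/G4 P8 similar
  -> R2 @ bar 2 tick 0 v(0, 1): E3/G3 m3 -> G3/G4 P8 similar
  -> R2 @ bar 2 tick 0 v(0, 2): E3/G4 m3 -> G3/D5 P5 similar
  -> R2 @ bar 2 tick 0 v(1, 2): G3/G4 P8 -> G4/D5 P5 similar
  -> R1 @ bar 3 tick 0 v(0, 1): G3/G4 P8 -> E3/E4 P8 similar
  -> R2 @ bar 4 tick 0 v(0, 2): E3/G4 m3 -> F3/C5 P5 similar
  -> R4 @ bar 5 tick 0 v(0, 2): A3/B4 M2 untreated
  -> R4 @ bar 6 tick 0 v(0, 2): G3/F4 m7 untreated
  -> R7 @ bar 6 tick 0 v(2,): B4->F4 leap 6st
  -> R2 @ bar 7 tick 0 v(1, 2): E4/F4 m2 -> A3/E4 P5 similar
  -> R1 @ bar 8 tick 0 v(1, 2): A3/E4 P5 -> D4/A4 P5 similar
  -> R2 @ bar 8 tick 0 v(0, 1): C3/A3 M6 -> D3/D4 P8 similar
  -> R2 @ bar 8 tick 0 v(0, 2): C3/E4 M3 -> D3/A4 P5 similar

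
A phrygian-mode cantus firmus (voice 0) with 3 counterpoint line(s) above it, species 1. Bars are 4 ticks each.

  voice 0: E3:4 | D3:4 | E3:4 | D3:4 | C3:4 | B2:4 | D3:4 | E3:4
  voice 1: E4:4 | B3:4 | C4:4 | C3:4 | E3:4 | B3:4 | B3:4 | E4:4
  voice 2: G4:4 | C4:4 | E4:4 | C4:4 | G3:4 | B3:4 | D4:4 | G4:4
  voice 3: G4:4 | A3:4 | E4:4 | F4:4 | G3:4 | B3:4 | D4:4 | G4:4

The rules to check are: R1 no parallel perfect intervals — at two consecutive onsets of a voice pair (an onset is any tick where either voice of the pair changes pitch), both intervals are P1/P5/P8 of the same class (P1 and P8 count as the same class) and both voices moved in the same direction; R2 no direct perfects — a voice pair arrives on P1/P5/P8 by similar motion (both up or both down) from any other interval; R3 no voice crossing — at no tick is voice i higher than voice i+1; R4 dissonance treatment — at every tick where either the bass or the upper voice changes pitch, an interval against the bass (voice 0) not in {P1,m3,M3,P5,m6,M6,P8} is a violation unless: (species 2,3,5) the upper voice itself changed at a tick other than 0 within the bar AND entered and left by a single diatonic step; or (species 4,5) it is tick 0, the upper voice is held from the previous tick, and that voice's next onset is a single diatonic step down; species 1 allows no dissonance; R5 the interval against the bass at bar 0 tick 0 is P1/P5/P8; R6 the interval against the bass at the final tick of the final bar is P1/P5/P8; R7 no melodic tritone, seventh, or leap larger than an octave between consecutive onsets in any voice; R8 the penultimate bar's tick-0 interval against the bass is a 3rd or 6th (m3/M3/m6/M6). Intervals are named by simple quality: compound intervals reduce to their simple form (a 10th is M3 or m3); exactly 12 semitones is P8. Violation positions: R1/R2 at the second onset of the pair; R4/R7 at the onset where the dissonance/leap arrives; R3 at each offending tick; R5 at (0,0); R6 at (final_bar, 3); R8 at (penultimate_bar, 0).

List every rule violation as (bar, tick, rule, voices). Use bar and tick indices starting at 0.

(0, 0, R5, (0, 2))
(0, 0, R5, (0, 3))
(1, 0, R2, (0, 3))
(1, 0, R3, (2, 3))
(1, 0, R4, (0, 2))
(1, 0, R7, (3,))
(1, 1, R3, (2, 3))
(1, 2, R3, (2, 3))
(1, 3, R3, (2, 3))
(2, 0, R2, (0, 2))
(2, 0, R2, (0, 3))
(2, 0, R2, (2, 3))
(3, 0, R2, (1, 2))
(3, 0, R3, (0, 1))
(3, 0, R4, (0, 1))
(3, 0, R4, (0, 2))
(3, 1, R3, (0, 1))
(3, 2, R3, (0, 1))
(3, 3, R3, (0, 1))
(4, 0, R2, (0, 2))
(4, 0, R2, (0, 3))
(4, 0, R2, (2, 3))
(4, 0, R7, (3,))
(5, 0, R1, (2, 3))
(5, 0, R2, (1, 2))
(5, 0, R2, (1, 3))
(6, 0, R1, (0, 2))
(6, 0, R1, (0, 3))
(6, 0, R1, (2, 3))
(6, 0, R8, (0, 2))
(6, 0, R8, (0, 3))
(7, 0, R1, (2, 3))
(7, 0, R2, (0, 1))
(7, 3, R6, (0, 2))
(7, 3, R6, (0, 3))

bar 0: v0=E3 v1=E4 v2=G4 v3=G4 downbeat m3
bar 1: v0=D3 v1=B3 v2=C4 v3=A3 downbeat P5
bar 2: v0=E3 v1=C4 v2=E4 v3=E4 downbeat P8
bar 3: v0=D3 v1=C3 v2=C4 v3=F4 downbeat m3
bar 4: v0=C3 v1=E3 v2=G3 v3=G3 downbeat P5
bar 5: v0=B2 v1=B3 v2=B3 v3=B3 downbeat P8
bar 6: v0=D3 v1=B3 v2=D4 v3=D4 downbeat P8
bar 7: v0=E3 v1=E4 v2=G4 v3=G4 downbeat m3
  -> R5 @ bar 0 tick 0 v(0, 2): opens on m3
  -> R5 @ bar 0 tick 0 v(0, 3): opens on m3
  -> R2 @ bar 1 tick 0 v(0, 3): E3/G4 m3 -> D3/A3 P5 similar
  -> R3 @ bar 1 tick 0 v(2, 3): C4 above A3
  -> R4 @ bar 1 tick 0 v(0, 2): D3/C4 m7 untreated
  -> R7 @ bar 1 tick 0 v(3,): G4->A3 leap 10st
  -> R3 @ bar 1 tick 1 v(2, 3): C4 above A3
  -> R3 @ bar 1 tick 2 v(2, 3): C4 above A3
  -> R3 @ bar 1 tick 3 v(2, 3): C4 above A3
  -> R2 @ bar 2 tick 0 v(0, 2): D3/C4 m7 -> E3/E4 P8 similar
  -> R2 @ bar 2 tick 0 v(0, 3): D3/A3 P5 -> E3/E4 P8 similar
  -> R2 @ bar 2 tick 0 v(2, 3): C4/A3 m3 -> E4/E4 P1 similar
  -> R2 @ bar 3 tick 0 v(1, 2): C4/E4 M3 -> C3/C4 P8 similar
  -> R3 @ bar 3 tick 0 v(0, 1): D3 above C3
  -> R4 @ bar 3 tick 0 v(0, 1): D3/C3 M2 untreated
  -> R4 @ bar 3 tick 0 v(0, 2): D3/C4 m7 untreated
  -> R3 @ bar 3 tick 1 v(0, 1): D3 above C3
  -> R3 @ bar 3 tick 2 v(0, 1): D3 above C3
  -> R3 @ bar 3 tick 3 v(0, 1): D3 above C3
  -> R2 @ bar 4 tick 0 v(0, 2): D3/C4 m7 -> C3/G3 P5 similar
  -> R2 @ bar 4 tick 0 v(0, 3): D3/F4 m3 -> C3/G3 P5 similar
  -> R2 @ bar 4 tick 0 v(2, 3): C4/F4 P4 -> G3/G3 P1 similar
  -> R7 @ bar 4 tick 0 v(3,): F4->G3 leap 10st
  -> R1 @ bar 5 tick 0 v(2, 3): G3/G3 P1 -> B3/B3 P1 similar
  -> R2 @ bar 5 tick 0 v(1, 2): E3/G3 m3 -> B3/B3 P1 similar
  -> R2 @ bar 5 tick 0 v(1, 3): E3/G3 m3 -> B3/B3 P1 similar
  -> R1 @ bar 6 tick 0 v(0, 2): B2/B3 P8 -> D3/D4 P8 similar
  -> R1 @ bar 6 tick 0 v(0, 3): B2/B3 P8 -> D3/D4 P8 similar
  -> R1 @ bar 6 tick 0 v(2, 3): B3/B3 P1 -> D4/D4 P1 similar
  -> R8 @ bar 6 tick 0 v(0, 2): penult P8 not 3rd/6th
  -> R8 @ bar 6 tick 0 v(0, 3): penult P8 not 3rd/6th
  -> R1 @ bar 7 tick 0 v(2, 3): D4/D4 P1 -> G4/G4 P1 similar
  -> R2 @ bar 7 tick 0 v(0, 1): D3/B3 M6 -> E3/E4 P8 similar
  -> R6 @ bar 7 tick 3 v(0, 2): closes on m3
  -> R6 @ bar 7 tick 3 v(0, 3): closes on m3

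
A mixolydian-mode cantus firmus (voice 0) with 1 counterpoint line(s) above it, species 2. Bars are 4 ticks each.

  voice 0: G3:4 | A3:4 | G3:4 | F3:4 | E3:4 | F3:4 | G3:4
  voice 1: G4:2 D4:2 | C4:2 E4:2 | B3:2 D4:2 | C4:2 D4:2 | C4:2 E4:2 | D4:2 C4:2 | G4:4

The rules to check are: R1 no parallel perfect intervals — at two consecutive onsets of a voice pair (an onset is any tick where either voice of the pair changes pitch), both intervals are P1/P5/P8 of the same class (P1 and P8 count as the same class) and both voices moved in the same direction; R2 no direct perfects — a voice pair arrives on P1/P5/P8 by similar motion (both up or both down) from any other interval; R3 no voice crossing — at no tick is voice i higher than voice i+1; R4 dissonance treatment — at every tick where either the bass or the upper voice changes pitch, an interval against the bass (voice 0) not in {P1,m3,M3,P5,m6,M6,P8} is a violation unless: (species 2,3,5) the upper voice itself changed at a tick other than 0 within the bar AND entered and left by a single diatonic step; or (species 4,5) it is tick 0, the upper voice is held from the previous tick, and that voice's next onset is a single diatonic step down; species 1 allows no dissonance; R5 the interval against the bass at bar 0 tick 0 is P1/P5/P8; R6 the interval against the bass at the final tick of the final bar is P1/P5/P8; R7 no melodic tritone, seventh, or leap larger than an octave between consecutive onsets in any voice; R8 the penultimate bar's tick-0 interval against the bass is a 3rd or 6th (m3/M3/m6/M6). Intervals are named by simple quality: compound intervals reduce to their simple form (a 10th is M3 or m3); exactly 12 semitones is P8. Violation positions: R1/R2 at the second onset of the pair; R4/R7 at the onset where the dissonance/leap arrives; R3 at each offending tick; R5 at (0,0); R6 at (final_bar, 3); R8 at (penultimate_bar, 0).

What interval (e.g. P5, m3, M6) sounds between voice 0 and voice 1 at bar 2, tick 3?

voice 0=G3 voice 1=D4 -> P5

P5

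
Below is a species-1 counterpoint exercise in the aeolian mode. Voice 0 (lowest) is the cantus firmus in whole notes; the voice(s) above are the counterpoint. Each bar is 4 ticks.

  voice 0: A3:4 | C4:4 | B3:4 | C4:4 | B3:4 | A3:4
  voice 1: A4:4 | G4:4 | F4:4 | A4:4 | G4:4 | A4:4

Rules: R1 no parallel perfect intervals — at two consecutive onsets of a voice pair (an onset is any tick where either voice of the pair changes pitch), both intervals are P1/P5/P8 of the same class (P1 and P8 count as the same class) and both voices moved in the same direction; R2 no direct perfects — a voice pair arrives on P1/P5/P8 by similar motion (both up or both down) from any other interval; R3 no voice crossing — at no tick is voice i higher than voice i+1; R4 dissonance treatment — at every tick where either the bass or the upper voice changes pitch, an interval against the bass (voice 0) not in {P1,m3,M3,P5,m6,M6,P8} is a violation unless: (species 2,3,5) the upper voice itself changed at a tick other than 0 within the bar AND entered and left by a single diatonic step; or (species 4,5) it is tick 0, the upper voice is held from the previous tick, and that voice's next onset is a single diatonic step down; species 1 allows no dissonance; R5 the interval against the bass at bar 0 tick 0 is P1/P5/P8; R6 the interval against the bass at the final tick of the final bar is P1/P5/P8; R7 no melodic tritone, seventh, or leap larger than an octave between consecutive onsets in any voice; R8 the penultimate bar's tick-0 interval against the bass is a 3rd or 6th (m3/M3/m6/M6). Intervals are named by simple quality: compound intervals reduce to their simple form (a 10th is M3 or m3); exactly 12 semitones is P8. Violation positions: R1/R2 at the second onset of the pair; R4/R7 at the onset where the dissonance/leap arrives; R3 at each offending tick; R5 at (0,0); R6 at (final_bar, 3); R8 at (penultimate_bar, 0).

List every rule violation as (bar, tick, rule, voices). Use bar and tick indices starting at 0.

(2, 0, R4, (0, 1))

bar 0: v0=A3 v1=A4 downbeat P8
bar 1: v0=C4 v1=G4 downbeat P5
bar 2: v0=B3 v1=F4 downbeat TT
bar 3: v0=C4 v1=A4 downbeat M6
bar 4: v0=B3 v1=G4 downbeat m6
bar 5: v0=A3 v1=A4 downbeat P8
  -> R4 @ bar 2 tick 0 v(0, 1): B3/F4 TT untreated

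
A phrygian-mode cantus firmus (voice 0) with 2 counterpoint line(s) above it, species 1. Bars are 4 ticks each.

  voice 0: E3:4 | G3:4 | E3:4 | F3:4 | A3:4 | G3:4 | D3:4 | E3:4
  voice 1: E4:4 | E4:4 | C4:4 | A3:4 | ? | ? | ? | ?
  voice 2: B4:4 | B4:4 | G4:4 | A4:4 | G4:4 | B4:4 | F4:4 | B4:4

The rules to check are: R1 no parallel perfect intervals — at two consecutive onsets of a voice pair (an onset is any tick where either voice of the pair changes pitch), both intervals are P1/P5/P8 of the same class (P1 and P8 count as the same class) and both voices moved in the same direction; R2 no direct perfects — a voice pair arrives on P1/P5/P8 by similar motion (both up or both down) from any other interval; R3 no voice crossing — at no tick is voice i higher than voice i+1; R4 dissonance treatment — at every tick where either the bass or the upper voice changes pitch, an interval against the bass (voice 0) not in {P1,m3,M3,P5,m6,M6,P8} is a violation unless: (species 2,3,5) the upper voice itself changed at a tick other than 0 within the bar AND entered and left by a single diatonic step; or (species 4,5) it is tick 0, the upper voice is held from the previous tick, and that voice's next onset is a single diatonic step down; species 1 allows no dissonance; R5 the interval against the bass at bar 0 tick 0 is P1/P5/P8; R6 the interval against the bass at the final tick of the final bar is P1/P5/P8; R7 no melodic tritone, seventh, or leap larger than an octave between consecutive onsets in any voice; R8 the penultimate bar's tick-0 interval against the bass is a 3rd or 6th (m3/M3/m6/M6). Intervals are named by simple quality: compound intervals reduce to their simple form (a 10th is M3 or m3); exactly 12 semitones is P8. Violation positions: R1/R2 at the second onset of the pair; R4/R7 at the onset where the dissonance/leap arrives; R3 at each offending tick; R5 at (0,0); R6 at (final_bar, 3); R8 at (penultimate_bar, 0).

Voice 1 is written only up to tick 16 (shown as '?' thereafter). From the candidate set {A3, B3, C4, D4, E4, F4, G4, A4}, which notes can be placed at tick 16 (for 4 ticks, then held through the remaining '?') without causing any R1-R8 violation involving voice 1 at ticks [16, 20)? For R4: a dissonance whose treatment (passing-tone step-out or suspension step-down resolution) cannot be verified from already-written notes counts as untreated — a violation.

{A3, C4, F4}

A3: legal
B3: violates R4
C4: legal
D4: violates R4
E4: violates R2
F4: legal
G4: violates R4,R7
A4: violates R2,R3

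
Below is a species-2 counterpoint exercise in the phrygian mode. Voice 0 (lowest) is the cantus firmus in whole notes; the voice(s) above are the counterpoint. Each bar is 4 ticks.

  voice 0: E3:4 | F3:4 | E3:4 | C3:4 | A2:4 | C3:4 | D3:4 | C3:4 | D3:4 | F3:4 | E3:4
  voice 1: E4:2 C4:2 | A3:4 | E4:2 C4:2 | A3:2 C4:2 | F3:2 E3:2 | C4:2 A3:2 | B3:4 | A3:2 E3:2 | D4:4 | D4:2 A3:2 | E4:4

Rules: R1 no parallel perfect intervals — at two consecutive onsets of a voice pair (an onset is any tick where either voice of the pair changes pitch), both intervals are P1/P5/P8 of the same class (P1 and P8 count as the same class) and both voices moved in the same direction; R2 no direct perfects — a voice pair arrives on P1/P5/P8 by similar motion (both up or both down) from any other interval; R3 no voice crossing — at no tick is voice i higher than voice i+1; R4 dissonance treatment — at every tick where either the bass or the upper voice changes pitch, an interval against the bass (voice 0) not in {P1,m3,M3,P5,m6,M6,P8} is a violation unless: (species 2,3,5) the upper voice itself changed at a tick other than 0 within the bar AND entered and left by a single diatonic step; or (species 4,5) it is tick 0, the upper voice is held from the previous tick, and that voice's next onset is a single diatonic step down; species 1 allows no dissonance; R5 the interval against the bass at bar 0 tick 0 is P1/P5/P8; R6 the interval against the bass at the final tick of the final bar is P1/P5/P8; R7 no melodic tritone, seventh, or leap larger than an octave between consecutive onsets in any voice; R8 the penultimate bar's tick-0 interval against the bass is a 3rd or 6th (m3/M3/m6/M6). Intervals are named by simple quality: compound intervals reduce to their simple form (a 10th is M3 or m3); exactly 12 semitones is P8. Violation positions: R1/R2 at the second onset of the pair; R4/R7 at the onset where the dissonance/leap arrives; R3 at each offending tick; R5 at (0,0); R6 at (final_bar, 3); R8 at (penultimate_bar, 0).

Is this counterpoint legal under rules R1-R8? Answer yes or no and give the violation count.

bar 0: v0=E3 v1=E4 (P8)
bar 1: v0=F3 v1=A3 (M3)
bar 2: v0=E3 v1=E4 (P8)
bar 3: v0=C3 v1=A3 (M6)
bar 4: v0=A2 v1=F3 (m6)
bar 5: v0=C3 v1=C4 (P8)
bar 6: v0=D3 v1=B3 (M6)
bar 7: v0=C3 v1=A3 (M6)
bar 8: v0=D3 v1=D4 (P8)
bar 9: v0=F3 v1=D4 (M6)
bar 10: v0=E3 v1=E4 (P8)
  R2 @ bar5.0: A2/E3 P5 -> C3/C4 P8 similar
  R2 @ bar8.0: C3/E3 M3 -> D3/D4 P8 similar
  R7 @ bar8.0: E3->D4 leap 10st

No (3 violations)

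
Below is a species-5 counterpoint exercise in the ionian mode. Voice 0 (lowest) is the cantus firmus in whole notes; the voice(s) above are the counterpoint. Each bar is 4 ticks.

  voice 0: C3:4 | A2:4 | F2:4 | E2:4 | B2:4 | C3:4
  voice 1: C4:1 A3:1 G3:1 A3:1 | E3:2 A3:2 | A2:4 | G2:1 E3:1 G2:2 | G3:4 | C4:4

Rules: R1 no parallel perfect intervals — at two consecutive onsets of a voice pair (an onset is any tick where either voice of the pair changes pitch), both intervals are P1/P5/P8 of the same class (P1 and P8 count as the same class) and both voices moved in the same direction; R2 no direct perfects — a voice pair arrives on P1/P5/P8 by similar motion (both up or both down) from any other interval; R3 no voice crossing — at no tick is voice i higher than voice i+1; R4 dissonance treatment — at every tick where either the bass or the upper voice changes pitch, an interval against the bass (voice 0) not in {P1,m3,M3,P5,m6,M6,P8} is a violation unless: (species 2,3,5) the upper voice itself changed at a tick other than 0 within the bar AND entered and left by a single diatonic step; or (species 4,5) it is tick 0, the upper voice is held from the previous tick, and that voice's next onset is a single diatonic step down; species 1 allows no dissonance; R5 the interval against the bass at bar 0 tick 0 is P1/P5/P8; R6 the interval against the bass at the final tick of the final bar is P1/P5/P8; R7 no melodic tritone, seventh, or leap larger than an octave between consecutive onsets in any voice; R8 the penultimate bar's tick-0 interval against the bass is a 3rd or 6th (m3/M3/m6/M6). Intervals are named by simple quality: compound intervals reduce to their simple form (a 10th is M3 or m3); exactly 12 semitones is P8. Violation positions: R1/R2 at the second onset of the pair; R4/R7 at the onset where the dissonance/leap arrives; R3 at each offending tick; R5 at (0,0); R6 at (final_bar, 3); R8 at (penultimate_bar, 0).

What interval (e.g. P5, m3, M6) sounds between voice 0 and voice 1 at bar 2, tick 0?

voice 0=F2 voice 1=A2 -> M3

M3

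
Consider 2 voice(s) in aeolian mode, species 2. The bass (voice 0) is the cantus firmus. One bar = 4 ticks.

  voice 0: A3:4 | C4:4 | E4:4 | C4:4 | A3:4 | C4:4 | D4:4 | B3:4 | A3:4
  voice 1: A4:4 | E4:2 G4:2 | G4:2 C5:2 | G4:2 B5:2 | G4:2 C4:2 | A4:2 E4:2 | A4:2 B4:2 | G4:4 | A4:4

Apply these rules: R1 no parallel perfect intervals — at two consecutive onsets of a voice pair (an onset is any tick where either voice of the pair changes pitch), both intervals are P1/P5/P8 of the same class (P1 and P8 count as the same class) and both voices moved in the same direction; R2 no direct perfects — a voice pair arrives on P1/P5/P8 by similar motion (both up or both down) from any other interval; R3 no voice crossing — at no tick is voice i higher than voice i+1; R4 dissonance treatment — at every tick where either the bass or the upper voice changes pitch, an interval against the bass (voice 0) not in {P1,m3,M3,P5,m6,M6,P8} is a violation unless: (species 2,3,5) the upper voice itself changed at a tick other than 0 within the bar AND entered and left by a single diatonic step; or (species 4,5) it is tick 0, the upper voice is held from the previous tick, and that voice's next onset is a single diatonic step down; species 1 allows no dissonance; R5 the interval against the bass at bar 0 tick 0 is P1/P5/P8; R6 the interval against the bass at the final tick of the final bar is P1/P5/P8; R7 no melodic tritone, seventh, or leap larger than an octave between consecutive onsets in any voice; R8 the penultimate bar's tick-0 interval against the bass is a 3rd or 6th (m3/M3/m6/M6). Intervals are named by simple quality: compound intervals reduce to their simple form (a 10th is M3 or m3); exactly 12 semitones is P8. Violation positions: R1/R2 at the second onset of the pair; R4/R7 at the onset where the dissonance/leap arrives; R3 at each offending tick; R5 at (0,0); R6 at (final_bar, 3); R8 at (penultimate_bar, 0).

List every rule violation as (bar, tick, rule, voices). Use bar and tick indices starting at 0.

(3, 0, R2, (0, 1))
(3, 2, R4, (0, 1))
(3, 2, R7, (1,))
(4, 0, R4, (0, 1))
(4, 0, R7, (1,))
(6, 0, R2, (0, 1))

bar 0: v0=A3 v1=A4 downbeat P8
bar 1: v0=C4 v1=E4 downbeat M3
bar 2: v0=E4 v1=G4 downbeat m3
bar 3: v0=C4 v1=G4 downbeat P5
bar 4: v0=A3 v1=G4 downbeat m7
bar 5: v0=C4 v1=A4 downbeat M6
bar 6: v0=D4 v1=A4 downbeat P5
bar 7: v0=B3 v1=G4 downbeat m6
bar 8: v0=A3 v1=A4 downbeat P8
  -> R2 @ bar 3 tick 0 v(0, 1): E4/C5 m6 -> C4/G4 P5 similar
  -> R4 @ bar 3 tick 2 v(0, 1): C4/B5 M7 untreated
  -> R7 @ bar 3 tick 2 v(1,): G4->B5 leap 16st
  -> R4 @ bar 4 tick 0 v(0, 1): A3/G4 m7 untreated
  -> R7 @ bar 4 tick 0 v(1,): B5->G4 leap 16st
  -> R2 @ bar 6 tick 0 v(0, 1): C4/E4 M3 -> D4/A4 P5 similar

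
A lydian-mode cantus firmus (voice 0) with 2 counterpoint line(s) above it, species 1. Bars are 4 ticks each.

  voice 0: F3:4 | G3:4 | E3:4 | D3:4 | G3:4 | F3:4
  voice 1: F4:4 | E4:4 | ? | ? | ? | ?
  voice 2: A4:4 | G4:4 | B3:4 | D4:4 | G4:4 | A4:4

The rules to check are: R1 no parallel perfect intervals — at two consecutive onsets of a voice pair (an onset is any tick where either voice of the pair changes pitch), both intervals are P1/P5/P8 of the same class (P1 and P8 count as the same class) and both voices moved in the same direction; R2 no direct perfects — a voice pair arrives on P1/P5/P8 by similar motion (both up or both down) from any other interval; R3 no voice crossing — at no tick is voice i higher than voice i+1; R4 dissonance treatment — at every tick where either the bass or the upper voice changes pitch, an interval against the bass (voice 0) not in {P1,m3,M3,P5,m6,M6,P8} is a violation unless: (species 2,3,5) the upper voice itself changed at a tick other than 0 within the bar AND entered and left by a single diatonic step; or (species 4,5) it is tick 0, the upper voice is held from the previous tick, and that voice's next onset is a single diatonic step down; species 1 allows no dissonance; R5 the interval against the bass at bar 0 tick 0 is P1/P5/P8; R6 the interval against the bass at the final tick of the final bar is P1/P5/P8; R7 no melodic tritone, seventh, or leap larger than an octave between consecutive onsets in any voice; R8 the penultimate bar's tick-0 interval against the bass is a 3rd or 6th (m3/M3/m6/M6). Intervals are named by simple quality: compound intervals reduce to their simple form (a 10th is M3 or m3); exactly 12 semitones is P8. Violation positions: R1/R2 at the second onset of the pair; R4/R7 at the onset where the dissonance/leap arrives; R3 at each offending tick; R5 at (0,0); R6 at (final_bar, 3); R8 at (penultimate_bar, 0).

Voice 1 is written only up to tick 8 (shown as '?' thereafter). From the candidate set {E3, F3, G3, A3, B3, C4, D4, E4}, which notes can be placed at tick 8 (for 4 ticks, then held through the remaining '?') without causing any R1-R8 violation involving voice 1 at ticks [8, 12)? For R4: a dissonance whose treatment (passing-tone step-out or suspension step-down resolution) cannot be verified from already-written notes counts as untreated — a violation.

{G3}

E3: violates R2
F3: violates R4,R7
G3: legal
A3: violates R4
B3: violates R2
C4: violates R3
D4: violates R3,R4
E4: violates R3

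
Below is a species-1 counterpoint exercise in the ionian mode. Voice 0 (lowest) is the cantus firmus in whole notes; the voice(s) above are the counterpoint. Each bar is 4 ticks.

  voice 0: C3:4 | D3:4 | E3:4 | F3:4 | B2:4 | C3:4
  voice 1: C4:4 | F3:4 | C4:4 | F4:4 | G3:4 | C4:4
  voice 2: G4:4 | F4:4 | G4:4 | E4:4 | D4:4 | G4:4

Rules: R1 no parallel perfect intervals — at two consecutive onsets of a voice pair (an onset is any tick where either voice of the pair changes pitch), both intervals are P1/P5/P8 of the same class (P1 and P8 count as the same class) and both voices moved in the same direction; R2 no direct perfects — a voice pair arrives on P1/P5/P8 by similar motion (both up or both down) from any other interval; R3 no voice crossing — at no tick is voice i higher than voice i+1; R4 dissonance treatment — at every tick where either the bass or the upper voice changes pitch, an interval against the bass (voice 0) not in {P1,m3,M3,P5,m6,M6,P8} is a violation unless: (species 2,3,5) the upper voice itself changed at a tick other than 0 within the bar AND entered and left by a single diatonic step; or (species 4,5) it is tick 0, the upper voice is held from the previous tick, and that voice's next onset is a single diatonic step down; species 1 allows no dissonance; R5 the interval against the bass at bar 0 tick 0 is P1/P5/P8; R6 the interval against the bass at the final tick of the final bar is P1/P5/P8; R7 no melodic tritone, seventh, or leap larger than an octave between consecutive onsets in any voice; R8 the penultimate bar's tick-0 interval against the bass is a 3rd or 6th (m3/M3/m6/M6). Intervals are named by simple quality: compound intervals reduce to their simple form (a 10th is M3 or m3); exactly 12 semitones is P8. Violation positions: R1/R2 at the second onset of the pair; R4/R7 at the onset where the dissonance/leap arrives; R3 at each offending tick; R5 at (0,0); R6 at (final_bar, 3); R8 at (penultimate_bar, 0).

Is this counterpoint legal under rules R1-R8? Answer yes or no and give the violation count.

No (14 violations)

bar 0: v0=C3 v1=C4 v2=G4 (P5)
bar 1: v0=D3 v1=F3 v2=F4 (m3)
bar 2: v0=E3 v1=C4 v2=G4 (m3)
bar 3: v0=F3 v1=F4 v2=E4 (M7)
bar 4: v0=B2 v1=G3 v2=D4 (m3)
bar 5: v0=C3 v1=C4 v2=G4 (P5)
  R2 @ bar1.0: C4/G4 P5 -> F3/F4 P8 similar
  R2 @ bar2.0: F3/F4 P8 -> C4/G4 P5 similar
  R2 @ bar3.0: E3/C4 m6 -> F3/F4 P8 similar
  R3 @ bar3.0: F4 above E4
  R4 @ bar3.0: F3/E4 M7 untreated
  R3 @ bar3.1: F4 above E4
  R3 @ bar3.2: F4 above E4
  R3 @ bar3.3: F4 above E4
  R2 @ bar4.0: F4/E4 m2 -> G3/D4 P5 similar
  R7 @ bar4.0: F3->B2 leap 6st
  R7 @ bar4.0: F4->G3 leap 10st
  R1 @ bar5.0: G3/D4 P5 -> C4/G4 P5 similar
  R2 @ bar5.0: B2/G3 m6 -> C3/C4 P8 similar
  R2 @ bar5.0: B2/D4 m3 -> C3/G4 P5 similar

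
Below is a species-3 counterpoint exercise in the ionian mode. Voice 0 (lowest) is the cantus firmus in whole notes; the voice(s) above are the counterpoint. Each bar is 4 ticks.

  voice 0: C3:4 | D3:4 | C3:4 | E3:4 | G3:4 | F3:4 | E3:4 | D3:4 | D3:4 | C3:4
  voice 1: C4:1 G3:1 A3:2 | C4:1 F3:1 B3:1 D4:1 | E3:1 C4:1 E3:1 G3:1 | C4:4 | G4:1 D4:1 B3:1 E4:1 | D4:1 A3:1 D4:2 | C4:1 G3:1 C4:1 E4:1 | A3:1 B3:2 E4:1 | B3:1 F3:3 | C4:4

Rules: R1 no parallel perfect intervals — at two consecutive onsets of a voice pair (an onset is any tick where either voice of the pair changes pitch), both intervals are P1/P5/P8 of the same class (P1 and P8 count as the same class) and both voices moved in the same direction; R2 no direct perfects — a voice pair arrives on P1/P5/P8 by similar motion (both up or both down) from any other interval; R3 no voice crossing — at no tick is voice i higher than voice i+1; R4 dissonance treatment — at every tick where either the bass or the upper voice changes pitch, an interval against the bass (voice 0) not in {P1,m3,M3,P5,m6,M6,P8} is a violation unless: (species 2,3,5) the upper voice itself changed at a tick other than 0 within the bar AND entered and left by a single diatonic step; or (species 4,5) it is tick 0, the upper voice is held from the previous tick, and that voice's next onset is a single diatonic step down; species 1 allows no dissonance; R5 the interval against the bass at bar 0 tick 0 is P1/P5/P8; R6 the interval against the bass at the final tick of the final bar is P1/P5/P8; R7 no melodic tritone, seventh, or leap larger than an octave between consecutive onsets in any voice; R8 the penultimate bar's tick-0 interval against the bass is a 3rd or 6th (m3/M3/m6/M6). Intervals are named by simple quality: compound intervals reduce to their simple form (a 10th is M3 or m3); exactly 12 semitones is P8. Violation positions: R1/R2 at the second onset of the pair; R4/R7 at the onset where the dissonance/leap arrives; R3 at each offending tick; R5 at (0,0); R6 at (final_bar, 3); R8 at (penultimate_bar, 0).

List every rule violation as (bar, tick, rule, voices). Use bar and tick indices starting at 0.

bar 0: v0=C3 v1=C4 downbeat P8
bar 1: v0=D3 v1=C4 downbeat m7
bar 2: v0=C3 v1=E3 downbeat M3
bar 3: v0=E3 v1=C4 downbeat m6
bar 4: v0=G3 v1=G4 downbeat P8
bar 5: v0=F3 v1=D4 downbeat M6
bar 6: v0=E3 v1=C4 downbeat m6
bar 7: v0=D3 v1=A3 downbeat P5
bar 8: v0=D3 v1=B3 downbeat M6
bar 9: v0=C3 v1=C4 downbeat P8
  -> R4 @ bar 1 tick 0 v(0, 1): D3/C4 m7 untreated
  -> R7 @ bar 1 tick 2 v(1,): F3->B3 leap 6st
  -> R7 @ bar 2 tick 0 v(1,): D4->E3 leap 10st
  -> R2 @ bar 4 tick 0 v(0, 1): E3/C4 m6 -> G3/G4 P8 similar
  -> R2 @ bar 7 tick 0 v(0, 1): E3/E4 P8 -> D3/A3 P5 similar
  -> R4 @ bar 7 tick 3 v(0, 1): D3/E4 M2 untreated
  -> R7 @ bar 8 tick 1 v(1,): B3->F3 leap 6st

(1, 0, R4, (0, 1))
(1, 2, R7, (1,))
(2, 0, R7, (1,))
(4, 0, R2, (0, 1))
(7, 0, R2, (0, 1))
(7, 3, R4, (0, 1))
(8, 1, R7, (1,))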